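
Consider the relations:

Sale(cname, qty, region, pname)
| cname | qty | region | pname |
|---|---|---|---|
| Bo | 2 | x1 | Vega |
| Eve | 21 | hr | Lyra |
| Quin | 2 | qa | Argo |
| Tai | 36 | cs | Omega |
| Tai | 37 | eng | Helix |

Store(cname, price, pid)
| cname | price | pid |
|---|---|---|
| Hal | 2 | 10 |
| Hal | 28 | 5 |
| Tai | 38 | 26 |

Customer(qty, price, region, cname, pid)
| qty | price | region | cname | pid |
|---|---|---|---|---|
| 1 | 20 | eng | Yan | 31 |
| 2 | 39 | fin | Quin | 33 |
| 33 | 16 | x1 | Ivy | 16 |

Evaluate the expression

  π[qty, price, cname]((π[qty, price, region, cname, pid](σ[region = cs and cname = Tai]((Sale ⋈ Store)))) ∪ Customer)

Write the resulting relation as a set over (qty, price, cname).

Sale ⋈ Store (natural join on cname): {(Tai, 36, cs, Omega, 38, 26), (Tai, 37, eng, Helix, 38, 26)}
Apply σ_{region = cs and cname = Tai}; surviving tuples: {(Tai, 36, cs, Omega, 38, 26)}
π[qty, price, region, cname, pid]: project onto (qty, price, region, cname, pid) → {(36, 38, cs, Tai, 26)}
Set union of the two operands is {(1, 20, eng, Yan, 31), (2, 39, fin, Quin, 33), (33, 16, x1, Ivy, 16), (36, 38, cs, Tai, 26)}.
π[qty, price, cname]: project onto (qty, price, cname) → {(1, 20, Yan), (2, 39, Quin), (33, 16, Ivy), (36, 38, Tai)}

{(1, 20, Yan), (2, 39, Quin), (33, 16, Ivy), (36, 38, Tai)}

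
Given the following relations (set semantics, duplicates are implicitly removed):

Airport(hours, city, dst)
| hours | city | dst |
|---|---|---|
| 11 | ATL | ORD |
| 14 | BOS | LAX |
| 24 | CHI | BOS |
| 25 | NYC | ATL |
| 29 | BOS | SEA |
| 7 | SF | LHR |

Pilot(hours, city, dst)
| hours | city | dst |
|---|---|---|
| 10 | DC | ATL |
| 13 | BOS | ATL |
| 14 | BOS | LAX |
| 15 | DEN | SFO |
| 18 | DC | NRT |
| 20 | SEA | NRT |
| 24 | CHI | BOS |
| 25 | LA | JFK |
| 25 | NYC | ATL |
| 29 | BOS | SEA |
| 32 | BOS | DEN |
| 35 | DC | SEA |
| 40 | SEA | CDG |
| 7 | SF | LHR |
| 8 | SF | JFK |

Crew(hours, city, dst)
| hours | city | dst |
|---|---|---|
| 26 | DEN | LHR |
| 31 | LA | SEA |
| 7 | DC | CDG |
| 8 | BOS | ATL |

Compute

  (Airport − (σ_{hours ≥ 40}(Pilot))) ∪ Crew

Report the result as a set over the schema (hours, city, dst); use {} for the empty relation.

Filtering on hours ≥ 40 leaves {(40, SEA, CDG)}.
Difference: {(11, ATL, ORD), (14, BOS, LAX), (24, CHI, BOS), (25, NYC, ATL), (29, BOS, SEA), (7, SF, LHR)} with {(40, SEA, CDG)} → {(11, ATL, ORD), (14, BOS, LAX), (24, CHI, BOS), (25, NYC, ATL), (29, BOS, SEA), (7, SF, LHR)}
Union: {(11, ATL, ORD), (14, BOS, LAX), (24, CHI, BOS), (25, NYC, ATL), (29, BOS, SEA), (7, SF, LHR)} with {(26, DEN, LHR), (31, LA, SEA), (7, DC, CDG), (8, BOS, ATL)} → {(11, ATL, ORD), (14, BOS, LAX), (24, CHI, BOS), (25, NYC, ATL), (26, DEN, LHR), (29, BOS, SEA), (31, LA, SEA), (7, DC, CDG), (7, SF, LHR), (8, BOS, ATL)}

{(11, ATL, ORD), (14, BOS, LAX), (24, CHI, BOS), (25, NYC, ATL), (26, DEN, LHR), (29, BOS, SEA), (31, LA, SEA), (7, DC, CDG), (7, SF, LHR), (8, BOS, ATL)}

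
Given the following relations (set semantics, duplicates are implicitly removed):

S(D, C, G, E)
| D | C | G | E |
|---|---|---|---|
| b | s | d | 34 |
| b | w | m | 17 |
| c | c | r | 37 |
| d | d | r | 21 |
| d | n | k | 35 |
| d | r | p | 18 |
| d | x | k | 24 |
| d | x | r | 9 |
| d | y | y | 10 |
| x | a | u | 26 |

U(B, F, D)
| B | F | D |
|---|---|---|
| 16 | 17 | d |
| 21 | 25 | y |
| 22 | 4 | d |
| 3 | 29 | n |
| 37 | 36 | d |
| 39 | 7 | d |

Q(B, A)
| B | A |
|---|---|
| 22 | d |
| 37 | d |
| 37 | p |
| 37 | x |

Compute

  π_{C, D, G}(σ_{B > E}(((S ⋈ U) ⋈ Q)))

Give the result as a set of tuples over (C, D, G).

{(d, d, r), (n, d, k), (r, d, p), (x, d, k), (x, d, r), (y, d, y)}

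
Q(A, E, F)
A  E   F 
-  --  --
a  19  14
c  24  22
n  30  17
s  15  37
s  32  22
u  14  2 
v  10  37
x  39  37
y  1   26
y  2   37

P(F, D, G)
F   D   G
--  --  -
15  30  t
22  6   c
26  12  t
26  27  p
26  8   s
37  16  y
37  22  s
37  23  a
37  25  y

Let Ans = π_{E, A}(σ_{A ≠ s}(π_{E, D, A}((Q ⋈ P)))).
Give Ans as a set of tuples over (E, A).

{(1, y), (10, v), (2, y), (24, c), (39, x)}

Joining Q and P on F yields {(c, 24, 22, 6, c), (s, 15, 37, 16, y), (s, 15, 37, 22, s), (s, 15, 37, 23, a), (s, 15, 37, 25, y), (s, 32, 22, 6, c), (v, 10, 37, 16, y), (v, 10, 37, 22, s), (v, 10, 37, 23, a), (v, 10, 37, 25, y), (x, 39, 37, 16, y), (x, 39, 37, 22, s), (x, 39, 37, 23, a), (x, 39, 37, 25, y), (y, 1, 26, 12, t), (y, 1, 26, 27, p), (y, 1, 26, 8, s), (y, 2, 37, 16, y), (y, 2, 37, 22, s), (y, 2, 37, 23, a), (y, 2, 37, 25, y)}.
π_{E, D, A} gives {(1, 12, y), (1, 27, y), (1, 8, y), (10, 16, v), (10, 22, v), (10, 23, v), (10, 25, v), (15, 16, s), (15, 22, s), (15, 23, s), (15, 25, s), (2, 16, y), (2, 22, y), (2, 23, y), (2, 25, y), (24, 6, c), (32, 6, s), (39, 16, x), (39, 22, x), (39, 23, x), (39, 25, x)}.
σ[A ≠ s]: keep tuples satisfying A ≠ s → {(1, 12, y), (1, 27, y), (1, 8, y), (10, 16, v), (10, 22, v), (10, 23, v), (10, 25, v), (2, 16, y), (2, 22, y), (2, 23, y), (2, 25, y), (24, 6, c), (39, 16, x), (39, 22, x), (39, 23, x), (39, 25, x)}
π_{E, A} gives {(1, y), (10, v), (2, y), (24, c), (39, x)} (11 duplicate(s) eliminated).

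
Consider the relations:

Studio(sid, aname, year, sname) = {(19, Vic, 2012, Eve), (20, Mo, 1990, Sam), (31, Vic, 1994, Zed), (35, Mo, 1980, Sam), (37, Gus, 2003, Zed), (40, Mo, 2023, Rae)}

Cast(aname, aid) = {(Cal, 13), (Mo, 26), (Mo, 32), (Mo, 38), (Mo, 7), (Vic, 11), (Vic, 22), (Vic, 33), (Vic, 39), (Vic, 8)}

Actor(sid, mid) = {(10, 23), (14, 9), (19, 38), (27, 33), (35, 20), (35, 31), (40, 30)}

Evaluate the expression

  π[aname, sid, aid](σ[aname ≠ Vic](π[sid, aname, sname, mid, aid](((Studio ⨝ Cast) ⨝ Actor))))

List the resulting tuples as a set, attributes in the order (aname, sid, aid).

Studio ⋈ Cast (natural join on aname): {(19, Vic, 2012, Eve, 11), (19, Vic, 2012, Eve, 22), (19, Vic, 2012, Eve, 33), (19, Vic, 2012, Eve, 39), (19, Vic, 2012, Eve, 8), (20, Mo, 1990, Sam, 26), (20, Mo, 1990, Sam, 32), (20, Mo, 1990, Sam, 38), (20, Mo, 1990, Sam, 7), (31, Vic, 1994, Zed, 11), (31, Vic, 1994, Zed, 22), (31, Vic, 1994, Zed, 33), (31, Vic, 1994, Zed, 39), (31, Vic, 1994, Zed, 8), (35, Mo, 1980, Sam, 26), (35, Mo, 1980, Sam, 32), (35, Mo, 1980, Sam, 38), (35, Mo, 1980, Sam, 7), (40, Mo, 2023, Rae, 26), (40, Mo, 2023, Rae, 32), (40, Mo, 2023, Rae, 38), (40, Mo, 2023, Rae, 7)}
(Studio ⨝ Cast) ⋈ Actor (natural join on sid): {(19, Vic, 2012, Eve, 11, 38), (19, Vic, 2012, Eve, 22, 38), (19, Vic, 2012, Eve, 33, 38), (19, Vic, 2012, Eve, 39, 38), (19, Vic, 2012, Eve, 8, 38), (35, Mo, 1980, Sam, 26, 20), (35, Mo, 1980, Sam, 26, 31), (35, Mo, 1980, Sam, 32, 20), (35, Mo, 1980, Sam, 32, 31), (35, Mo, 1980, Sam, 38, 20), (35, Mo, 1980, Sam, 38, 31), (35, Mo, 1980, Sam, 7, 20), (35, Mo, 1980, Sam, 7, 31), (40, Mo, 2023, Rae, 26, 30), (40, Mo, 2023, Rae, 32, 30), (40, Mo, 2023, Rae, 38, 30), (40, Mo, 2023, Rae, 7, 30)}
π[sid, aname, sname, mid, aid]: project onto (sid, aname, sname, mid, aid) → {(19, Vic, Eve, 38, 11), (19, Vic, Eve, 38, 22), (19, Vic, Eve, 38, 33), (19, Vic, Eve, 38, 39), (19, Vic, Eve, 38, 8), (35, Mo, Sam, 20, 26), (35, Mo, Sam, 20, 32), (35, Mo, Sam, 20, 38), (35, Mo, Sam, 20, 7), (35, Mo, Sam, 31, 26), (35, Mo, Sam, 31, 32), (35, Mo, Sam, 31, 38), (35, Mo, Sam, 31, 7), (40, Mo, Rae, 30, 26), (40, Mo, Rae, 30, 32), (40, Mo, Rae, 30, 38), (40, Mo, Rae, 30, 7)}
Apply σ_{aname ≠ Vic}; surviving tuples: {(35, Mo, Sam, 20, 26), (35, Mo, Sam, 20, 32), (35, Mo, Sam, 20, 38), (35, Mo, Sam, 20, 7), (35, Mo, Sam, 31, 26), (35, Mo, Sam, 31, 32), (35, Mo, Sam, 31, 38), (35, Mo, Sam, 31, 7), (40, Mo, Rae, 30, 26), (40, Mo, Rae, 30, 32), (40, Mo, Rae, 30, 38), (40, Mo, Rae, 30, 7)}
π[aname, sid, aid]: project onto (aname, sid, aid) (4 duplicate(s) eliminated) → {(Mo, 35, 26), (Mo, 35, 32), (Mo, 35, 38), (Mo, 35, 7), (Mo, 40, 26), (Mo, 40, 32), (Mo, 40, 38), (Mo, 40, 7)}

{(Mo, 35, 26), (Mo, 35, 32), (Mo, 35, 38), (Mo, 35, 7), (Mo, 40, 26), (Mo, 40, 32), (Mo, 40, 38), (Mo, 40, 7)}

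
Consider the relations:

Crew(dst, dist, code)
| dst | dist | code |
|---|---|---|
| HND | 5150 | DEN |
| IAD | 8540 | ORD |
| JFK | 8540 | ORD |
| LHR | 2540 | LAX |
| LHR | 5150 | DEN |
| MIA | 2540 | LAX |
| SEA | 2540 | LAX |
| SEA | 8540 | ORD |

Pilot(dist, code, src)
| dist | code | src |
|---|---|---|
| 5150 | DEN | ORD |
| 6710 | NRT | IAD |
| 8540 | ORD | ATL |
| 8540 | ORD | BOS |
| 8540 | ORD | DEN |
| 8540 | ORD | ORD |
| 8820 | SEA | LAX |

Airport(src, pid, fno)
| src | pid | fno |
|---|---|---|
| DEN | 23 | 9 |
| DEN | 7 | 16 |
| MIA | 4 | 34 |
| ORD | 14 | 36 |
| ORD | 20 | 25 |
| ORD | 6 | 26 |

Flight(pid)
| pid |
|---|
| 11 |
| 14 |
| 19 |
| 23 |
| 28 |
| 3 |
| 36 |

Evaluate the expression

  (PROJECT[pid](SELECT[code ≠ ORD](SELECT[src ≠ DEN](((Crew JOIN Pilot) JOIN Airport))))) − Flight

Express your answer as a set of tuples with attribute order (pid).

{20, 6}

Joining Crew and Pilot on dist, code yields {(HND, 5150, DEN, ORD), (IAD, 8540, ORD, ATL), (IAD, 8540, ORD, BOS), (IAD, 8540, ORD, DEN), (IAD, 8540, ORD, ORD), (JFK, 8540, ORD, ATL), (JFK, 8540, ORD, BOS), (JFK, 8540, ORD, DEN), (JFK, 8540, ORD, ORD), (LHR, 5150, DEN, ORD), (SEA, 8540, ORD, ATL), (SEA, 8540, ORD, BOS), (SEA, 8540, ORD, DEN), (SEA, 8540, ORD, ORD)}.
Joining (Crew JOIN Pilot) and Airport on src yields {(HND, 5150, DEN, ORD, 14, 36), (HND, 5150, DEN, ORD, 20, 25), (HND, 5150, DEN, ORD, 6, 26), (IAD, 8540, ORD, DEN, 23, 9), (IAD, 8540, ORD, DEN, 7, 16), (IAD, 8540, ORD, ORD, 14, 36), (IAD, 8540, ORD, ORD, 20, 25), (IAD, 8540, ORD, ORD, 6, 26), (JFK, 8540, ORD, DEN, 23, 9), (JFK, 8540, ORD, DEN, 7, 16), (JFK, 8540, ORD, ORD, 14, 36), (JFK, 8540, ORD, ORD, 20, 25), (JFK, 8540, ORD, ORD, 6, 26), (LHR, 5150, DEN, ORD, 14, 36), (LHR, 5150, DEN, ORD, 20, 25), (LHR, 5150, DEN, ORD, 6, 26), (SEA, 8540, ORD, DEN, 23, 9), (SEA, 8540, ORD, DEN, 7, 16), (SEA, 8540, ORD, ORD, 14, 36), (SEA, 8540, ORD, ORD, 20, 25), (SEA, 8540, ORD, ORD, 6, 26)}.
σ[src ≠ DEN]: keep tuples satisfying src ≠ DEN → {(HND, 5150, DEN, ORD, 14, 36), (HND, 5150, DEN, ORD, 20, 25), (HND, 5150, DEN, ORD, 6, 26), (IAD, 8540, ORD, ORD, 14, 36), (IAD, 8540, ORD, ORD, 20, 25), (IAD, 8540, ORD, ORD, 6, 26), (JFK, 8540, ORD, ORD, 14, 36), (JFK, 8540, ORD, ORD, 20, 25), (JFK, 8540, ORD, ORD, 6, 26), (LHR, 5150, DEN, ORD, 14, 36), (LHR, 5150, DEN, ORD, 20, 25), (LHR, 5150, DEN, ORD, 6, 26), (SEA, 8540, ORD, ORD, 14, 36), (SEA, 8540, ORD, ORD, 20, 25), (SEA, 8540, ORD, ORD, 6, 26)}
σ[code ≠ ORD]: keep tuples satisfying code ≠ ORD → {(HND, 5150, DEN, ORD, 14, 36), (HND, 5150, DEN, ORD, 20, 25), (HND, 5150, DEN, ORD, 6, 26), (LHR, 5150, DEN, ORD, 14, 36), (LHR, 5150, DEN, ORD, 20, 25), (LHR, 5150, DEN, ORD, 6, 26)}
π[pid]: project onto (pid) (3 duplicate(s) eliminated) → {14, 20, 6}
Set difference of the two operands is {20, 6}.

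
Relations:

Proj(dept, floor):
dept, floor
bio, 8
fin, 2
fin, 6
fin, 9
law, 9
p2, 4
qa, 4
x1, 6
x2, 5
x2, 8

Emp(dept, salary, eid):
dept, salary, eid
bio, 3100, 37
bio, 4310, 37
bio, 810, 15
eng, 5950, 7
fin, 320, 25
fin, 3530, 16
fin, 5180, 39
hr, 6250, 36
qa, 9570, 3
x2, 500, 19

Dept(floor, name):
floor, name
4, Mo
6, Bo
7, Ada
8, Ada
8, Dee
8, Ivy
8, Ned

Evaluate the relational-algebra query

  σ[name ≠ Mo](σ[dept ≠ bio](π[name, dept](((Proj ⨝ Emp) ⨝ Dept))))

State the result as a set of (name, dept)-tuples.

Natural join on dept: {(bio, 8, 3100, 37), (bio, 8, 4310, 37), (bio, 8, 810, 15), (fin, 2, 320, 25), (fin, 2, 3530, 16), (fin, 2, 5180, 39), (fin, 6, 320, 25), (fin, 6, 3530, 16), (fin, 6, 5180, 39), (fin, 9, 320, 25), (fin, 9, 3530, 16), (fin, 9, 5180, 39), (qa, 4, 9570, 3), (x2, 5, 500, 19), (x2, 8, 500, 19)}
Natural join on floor: {(bio, 8, 3100, 37, Ada), (bio, 8, 3100, 37, Dee), (bio, 8, 3100, 37, Ivy), (bio, 8, 3100, 37, Ned), (bio, 8, 4310, 37, Ada), (bio, 8, 4310, 37, Dee), (bio, 8, 4310, 37, Ivy), (bio, 8, 4310, 37, Ned), (bio, 8, 810, 15, Ada), (bio, 8, 810, 15, Dee), (bio, 8, 810, 15, Ivy), (bio, 8, 810, 15, Ned), (fin, 6, 320, 25, Bo), (fin, 6, 3530, 16, Bo), (fin, 6, 5180, 39, Bo), (qa, 4, 9570, 3, Mo), (x2, 8, 500, 19, Ada), (x2, 8, 500, 19, Dee), (x2, 8, 500, 19, Ivy), (x2, 8, 500, 19, Ned)}
π[name, dept]: project onto (name, dept) (10 duplicate(s) eliminated) → {(Ada, bio), (Ada, x2), (Bo, fin), (Dee, bio), (Dee, x2), (Ivy, bio), (Ivy, x2), (Mo, qa), (Ned, bio), (Ned, x2)}
Selection dept ≠ bio: {(Ada, x2), (Bo, fin), (Dee, x2), (Ivy, x2), (Mo, qa), (Ned, x2)}
Selection name ≠ Mo: {(Ada, x2), (Bo, fin), (Dee, x2), (Ivy, x2), (Ned, x2)}

{(Ada, x2), (Bo, fin), (Dee, x2), (Ivy, x2), (Ned, x2)}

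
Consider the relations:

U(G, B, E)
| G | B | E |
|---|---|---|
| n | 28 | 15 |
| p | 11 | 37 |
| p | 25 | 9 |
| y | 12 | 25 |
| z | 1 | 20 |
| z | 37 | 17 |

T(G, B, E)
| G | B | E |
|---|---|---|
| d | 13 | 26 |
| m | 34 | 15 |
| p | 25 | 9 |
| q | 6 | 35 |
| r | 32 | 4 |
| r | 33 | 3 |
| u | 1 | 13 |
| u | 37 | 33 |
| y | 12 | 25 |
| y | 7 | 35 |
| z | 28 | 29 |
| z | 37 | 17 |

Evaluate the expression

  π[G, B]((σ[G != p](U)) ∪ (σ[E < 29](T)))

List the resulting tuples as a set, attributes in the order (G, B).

{(d, 13), (m, 34), (n, 28), (p, 25), (r, 32), (r, 33), (u, 1), (y, 12), (z, 1), (z, 37)}

Apply σ_{G != p}; surviving tuples: {(n, 28, 15), (y, 12, 25), (z, 1, 20), (z, 37, 17)}
Apply σ_{E < 29}; surviving tuples: {(d, 13, 26), (m, 34, 15), (p, 25, 9), (r, 32, 4), (r, 33, 3), (u, 1, 13), (y, 12, 25), (z, 37, 17)}
Set union of the two operands is {(d, 13, 26), (m, 34, 15), (n, 28, 15), (p, 25, 9), (r, 32, 4), (r, 33, 3), (u, 1, 13), (y, 12, 25), (z, 1, 20), (z, 37, 17)}.
π_{G, B} gives {(d, 13), (m, 34), (n, 28), (p, 25), (r, 32), (r, 33), (u, 1), (y, 12), (z, 1), (z, 37)}.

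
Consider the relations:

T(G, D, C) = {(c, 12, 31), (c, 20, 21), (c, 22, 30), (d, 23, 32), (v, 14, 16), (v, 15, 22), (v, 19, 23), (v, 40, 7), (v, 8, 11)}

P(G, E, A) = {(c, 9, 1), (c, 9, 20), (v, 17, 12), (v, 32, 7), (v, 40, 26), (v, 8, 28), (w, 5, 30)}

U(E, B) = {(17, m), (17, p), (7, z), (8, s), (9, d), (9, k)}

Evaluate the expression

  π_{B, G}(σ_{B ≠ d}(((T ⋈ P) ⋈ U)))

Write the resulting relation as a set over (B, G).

T ⋈ P (natural join on G): {(c, 12, 31, 9, 1), (c, 12, 31, 9, 20), (c, 20, 21, 9, 1), (c, 20, 21, 9, 20), (c, 22, 30, 9, 1), (c, 22, 30, 9, 20), (v, 14, 16, 17, 12), (v, 14, 16, 32, 7), (v, 14, 16, 40, 26), (v, 14, 16, 8, 28), (v, 15, 22, 17, 12), (v, 15, 22, 32, 7), (v, 15, 22, 40, 26), (v, 15, 22, 8, 28), (v, 19, 23, 17, 12), (v, 19, 23, 32, 7), (v, 19, 23, 40, 26), (v, 19, 23, 8, 28), (v, 40, 7, 17, 12), (v, 40, 7, 32, 7), (v, 40, 7, 40, 26), (v, 40, 7, 8, 28), (v, 8, 11, 17, 12), (v, 8, 11, 32, 7), (v, 8, 11, 40, 26), (v, 8, 11, 8, 28)}
(T ⋈ P) ⋈ U (natural join on E): {(c, 12, 31, 9, 1, d), (c, 12, 31, 9, 1, k), (c, 12, 31, 9, 20, d), (c, 12, 31, 9, 20, k), (c, 20, 21, 9, 1, d), (c, 20, 21, 9, 1, k), (c, 20, 21, 9, 20, d), (c, 20, 21, 9, 20, k), (c, 22, 30, 9, 1, d), (c, 22, 30, 9, 1, k), (c, 22, 30, 9, 20, d), (c, 22, 30, 9, 20, k), (v, 14, 16, 17, 12, m), (v, 14, 16, 17, 12, p), (v, 14, 16, 8, 28, s), (v, 15, 22, 17, 12, m), (v, 15, 22, 17, 12, p), (v, 15, 22, 8, 28, s), (v, 19, 23, 17, 12, m), (v, 19, 23, 17, 12, p), (v, 19, 23, 8, 28, s), (v, 40, 7, 17, 12, m), (v, 40, 7, 17, 12, p), (v, 40, 7, 8, 28, s), (v, 8, 11, 17, 12, m), (v, 8, 11, 17, 12, p), (v, 8, 11, 8, 28, s)}
Selection B ≠ d: {(c, 12, 31, 9, 1, k), (c, 12, 31, 9, 20, k), (c, 20, 21, 9, 1, k), (c, 20, 21, 9, 20, k), (c, 22, 30, 9, 1, k), (c, 22, 30, 9, 20, k), (v, 14, 16, 17, 12, m), (v, 14, 16, 17, 12, p), (v, 14, 16, 8, 28, s), (v, 15, 22, 17, 12, m), (v, 15, 22, 17, 12, p), (v, 15, 22, 8, 28, s), (v, 19, 23, 17, 12, m), (v, 19, 23, 17, 12, p), (v, 19, 23, 8, 28, s), (v, 40, 7, 17, 12, m), (v, 40, 7, 17, 12, p), (v, 40, 7, 8, 28, s), (v, 8, 11, 17, 12, m), (v, 8, 11, 17, 12, p), (v, 8, 11, 8, 28, s)}
π[B, G]: project onto (B, G) (17 duplicate(s) eliminated) → {(k, c), (m, v), (p, v), (s, v)}

{(k, c), (m, v), (p, v), (s, v)}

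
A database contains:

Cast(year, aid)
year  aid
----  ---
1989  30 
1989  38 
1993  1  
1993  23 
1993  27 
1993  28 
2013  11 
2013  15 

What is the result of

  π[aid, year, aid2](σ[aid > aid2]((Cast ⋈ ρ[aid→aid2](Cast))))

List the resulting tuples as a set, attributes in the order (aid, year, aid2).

{(15, 2013, 11), (23, 1993, 1), (27, 1993, 1), (27, 1993, 23), (28, 1993, 1), (28, 1993, 23), (28, 1993, 27), (38, 1989, 30)}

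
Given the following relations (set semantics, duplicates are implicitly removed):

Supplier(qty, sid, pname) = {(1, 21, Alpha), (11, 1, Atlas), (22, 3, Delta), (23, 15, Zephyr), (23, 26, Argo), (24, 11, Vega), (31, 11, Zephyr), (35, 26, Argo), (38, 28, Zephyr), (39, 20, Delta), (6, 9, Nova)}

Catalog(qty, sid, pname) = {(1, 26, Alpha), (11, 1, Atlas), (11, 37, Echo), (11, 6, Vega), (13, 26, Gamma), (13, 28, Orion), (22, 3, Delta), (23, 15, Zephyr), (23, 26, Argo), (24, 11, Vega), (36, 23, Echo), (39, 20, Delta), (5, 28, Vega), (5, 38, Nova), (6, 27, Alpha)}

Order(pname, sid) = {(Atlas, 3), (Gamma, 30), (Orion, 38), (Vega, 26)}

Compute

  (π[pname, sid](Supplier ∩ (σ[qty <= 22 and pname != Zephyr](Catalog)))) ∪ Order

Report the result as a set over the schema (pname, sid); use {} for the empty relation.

Selection qty <= 22 and pname != Zephyr: {(1, 26, Alpha), (11, 1, Atlas), (11, 37, Echo), (11, 6, Vega), (13, 26, Gamma), (13, 28, Orion), (22, 3, Delta), (5, 28, Vega), (5, 38, Nova), (6, 27, Alpha)}
Intersection: {(1, 21, Alpha), (11, 1, Atlas), (22, 3, Delta), (23, 15, Zephyr), (23, 26, Argo), (24, 11, Vega), (31, 11, Zephyr), (35, 26, Argo), (38, 28, Zephyr), (39, 20, Delta), (6, 9, Nova)} with {(1, 26, Alpha), (11, 1, Atlas), (11, 37, Echo), (11, 6, Vega), (13, 26, Gamma), (13, 28, Orion), (22, 3, Delta), (5, 28, Vega), (5, 38, Nova), (6, 27, Alpha)} → {(11, 1, Atlas), (22, 3, Delta)}
Keep only column(s) pname, sid: {(Atlas, 1), (Delta, 3)}
Union: {(Atlas, 1), (Delta, 3)} with {(Atlas, 3), (Gamma, 30), (Orion, 38), (Vega, 26)} → {(Atlas, 1), (Atlas, 3), (Delta, 3), (Gamma, 30), (Orion, 38), (Vega, 26)}

{(Atlas, 1), (Atlas, 3), (Delta, 3), (Gamma, 30), (Orion, 38), (Vega, 26)}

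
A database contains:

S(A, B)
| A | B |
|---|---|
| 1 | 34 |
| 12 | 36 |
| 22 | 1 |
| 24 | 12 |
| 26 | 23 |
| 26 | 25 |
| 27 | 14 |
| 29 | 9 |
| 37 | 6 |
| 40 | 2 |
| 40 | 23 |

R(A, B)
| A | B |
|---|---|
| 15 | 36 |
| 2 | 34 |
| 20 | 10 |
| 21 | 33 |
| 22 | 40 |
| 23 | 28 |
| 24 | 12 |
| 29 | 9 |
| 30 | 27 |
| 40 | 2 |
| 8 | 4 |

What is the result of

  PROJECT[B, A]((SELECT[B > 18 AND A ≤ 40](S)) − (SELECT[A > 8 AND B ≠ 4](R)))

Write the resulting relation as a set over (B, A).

{(23, 26), (23, 40), (25, 26), (34, 1), (36, 12)}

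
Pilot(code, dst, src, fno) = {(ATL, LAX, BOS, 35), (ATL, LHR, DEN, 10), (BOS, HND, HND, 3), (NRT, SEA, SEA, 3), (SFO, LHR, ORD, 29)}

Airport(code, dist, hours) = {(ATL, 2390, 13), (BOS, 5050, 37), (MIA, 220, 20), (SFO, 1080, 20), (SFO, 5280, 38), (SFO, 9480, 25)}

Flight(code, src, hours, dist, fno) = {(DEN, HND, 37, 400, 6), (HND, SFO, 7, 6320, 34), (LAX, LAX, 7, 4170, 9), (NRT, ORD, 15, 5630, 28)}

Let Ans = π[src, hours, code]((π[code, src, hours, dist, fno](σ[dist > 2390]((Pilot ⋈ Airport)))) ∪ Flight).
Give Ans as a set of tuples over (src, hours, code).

Joining Pilot and Airport on code yields {(ATL, LAX, BOS, 35, 2390, 13), (ATL, LHR, DEN, 10, 2390, 13), (BOS, HND, HND, 3, 5050, 37), (SFO, LHR, ORD, 29, 1080, 20), (SFO, LHR, ORD, 29, 5280, 38), (SFO, LHR, ORD, 29, 9480, 25)}.
Selection dist > 2390: {(BOS, HND, HND, 3, 5050, 37), (SFO, LHR, ORD, 29, 5280, 38), (SFO, LHR, ORD, 29, 9480, 25)}
π[code, src, hours, dist, fno]: project onto (code, src, hours, dist, fno) → {(BOS, HND, 37, 5050, 3), (SFO, ORD, 25, 9480, 29), (SFO, ORD, 38, 5280, 29)}
Union: {(BOS, HND, 37, 5050, 3), (SFO, ORD, 25, 9480, 29), (SFO, ORD, 38, 5280, 29)} with {(DEN, HND, 37, 400, 6), (HND, SFO, 7, 6320, 34), (LAX, LAX, 7, 4170, 9), (NRT, ORD, 15, 5630, 28)} → {(BOS, HND, 37, 5050, 3), (DEN, HND, 37, 400, 6), (HND, SFO, 7, 6320, 34), (LAX, LAX, 7, 4170, 9), (NRT, ORD, 15, 5630, 28), (SFO, ORD, 25, 9480, 29), (SFO, ORD, 38, 5280, 29)}
π[src, hours, code]: project onto (src, hours, code) → {(HND, 37, BOS), (HND, 37, DEN), (LAX, 7, LAX), (ORD, 15, NRT), (ORD, 25, SFO), (ORD, 38, SFO), (SFO, 7, HND)}

{(HND, 37, BOS), (HND, 37, DEN), (LAX, 7, LAX), (ORD, 15, NRT), (ORD, 25, SFO), (ORD, 38, SFO), (SFO, 7, HND)}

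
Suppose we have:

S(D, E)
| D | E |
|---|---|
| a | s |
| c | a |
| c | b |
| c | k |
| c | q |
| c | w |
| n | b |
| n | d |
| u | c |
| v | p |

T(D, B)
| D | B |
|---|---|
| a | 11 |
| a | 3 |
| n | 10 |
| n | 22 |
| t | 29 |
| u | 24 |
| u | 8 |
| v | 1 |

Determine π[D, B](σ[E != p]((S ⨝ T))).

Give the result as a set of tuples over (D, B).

S ⋈ T (natural join on D): {(a, s, 11), (a, s, 3), (n, b, 10), (n, b, 22), (n, d, 10), (n, d, 22), (u, c, 24), (u, c, 8), (v, p, 1)}
Selection E != p: {(a, s, 11), (a, s, 3), (n, b, 10), (n, b, 22), (n, d, 10), (n, d, 22), (u, c, 24), (u, c, 8)}
π_{D, B} gives {(a, 11), (a, 3), (n, 10), (n, 22), (u, 24), (u, 8)} (2 duplicate(s) eliminated).

{(a, 11), (a, 3), (n, 10), (n, 22), (u, 24), (u, 8)}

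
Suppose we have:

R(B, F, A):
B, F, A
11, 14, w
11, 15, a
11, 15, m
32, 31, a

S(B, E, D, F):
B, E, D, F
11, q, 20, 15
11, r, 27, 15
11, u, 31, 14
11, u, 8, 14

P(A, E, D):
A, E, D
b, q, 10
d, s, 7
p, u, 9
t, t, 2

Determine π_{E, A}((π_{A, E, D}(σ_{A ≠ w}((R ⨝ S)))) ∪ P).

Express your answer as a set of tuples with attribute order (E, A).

{(q, a), (q, b), (q, m), (r, a), (r, m), (s, d), (t, t), (u, p)}

Joining R and S on B, F yields {(11, 14, w, u, 31), (11, 14, w, u, 8), (11, 15, a, q, 20), (11, 15, a, r, 27), (11, 15, m, q, 20), (11, 15, m, r, 27)}.
Apply σ_{A ≠ w}; surviving tuples: {(11, 15, a, q, 20), (11, 15, a, r, 27), (11, 15, m, q, 20), (11, 15, m, r, 27)}
Keep only column(s) A, E, D: {(a, q, 20), (a, r, 27), (m, q, 20), (m, r, 27)}
Taking the union: {(a, q, 20), (a, r, 27), (b, q, 10), (d, s, 7), (m, q, 20), (m, r, 27), (p, u, 9), (t, t, 2)}
Keep only column(s) E, A: {(q, a), (q, b), (q, m), (r, a), (r, m), (s, d), (t, t), (u, p)}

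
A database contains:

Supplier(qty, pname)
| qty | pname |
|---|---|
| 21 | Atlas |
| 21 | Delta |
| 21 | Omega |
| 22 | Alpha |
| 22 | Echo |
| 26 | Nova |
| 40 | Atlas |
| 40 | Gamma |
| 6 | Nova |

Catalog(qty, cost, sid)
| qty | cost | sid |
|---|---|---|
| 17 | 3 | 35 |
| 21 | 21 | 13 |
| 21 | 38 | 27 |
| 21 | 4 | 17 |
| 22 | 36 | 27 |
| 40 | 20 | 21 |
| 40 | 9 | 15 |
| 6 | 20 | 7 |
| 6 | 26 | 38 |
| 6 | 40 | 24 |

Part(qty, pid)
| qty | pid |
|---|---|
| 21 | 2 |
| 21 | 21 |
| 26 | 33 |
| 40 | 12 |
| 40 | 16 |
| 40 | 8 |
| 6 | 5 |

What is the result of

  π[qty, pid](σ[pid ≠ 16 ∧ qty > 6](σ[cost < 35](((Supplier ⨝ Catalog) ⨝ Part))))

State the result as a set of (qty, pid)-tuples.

{(21, 2), (21, 21), (40, 12), (40, 8)}

Supplier ⋈ Catalog (natural join on qty): {(21, Atlas, 21, 13), (21, Atlas, 38, 27), (21, Atlas, 4, 17), (21, Delta, 21, 13), (21, Delta, 38, 27), (21, Delta, 4, 17), (21, Omega, 21, 13), (21, Omega, 38, 27), (21, Omega, 4, 17), (22, Alpha, 36, 27), (22, Echo, 36, 27), (40, Atlas, 20, 21), (40, Atlas, 9, 15), (40, Gamma, 20, 21), (40, Gamma, 9, 15), (6, Nova, 20, 7), (6, Nova, 26, 38), (6, Nova, 40, 24)}
(Supplier ⨝ Catalog) ⋈ Part (natural join on qty): {(21, Atlas, 21, 13, 2), (21, Atlas, 21, 13, 21), (21, Atlas, 38, 27, 2), (21, Atlas, 38, 27, 21), (21, Atlas, 4, 17, 2), (21, Atlas, 4, 17, 21), (21, Delta, 21, 13, 2), (21, Delta, 21, 13, 21), (21, Delta, 38, 27, 2), (21, Delta, 38, 27, 21), (21, Delta, 4, 17, 2), (21, Delta, 4, 17, 21), (21, Omega, 21, 13, 2), (21, Omega, 21, 13, 21), (21, Omega, 38, 27, 2), (21, Omega, 38, 27, 21), (21, Omega, 4, 17, 2), (21, Omega, 4, 17, 21), (40, Atlas, 20, 21, 12), (40, Atlas, 20, 21, 16), (40, Atlas, 20, 21, 8), (40, Atlas, 9, 15, 12), (40, Atlas, 9, 15, 16), (40, Atlas, 9, 15, 8), (40, Gamma, 20, 21, 12), (40, Gamma, 20, 21, 16), (40, Gamma, 20, 21, 8), (40, Gamma, 9, 15, 12), (40, Gamma, 9, 15, 16), (40, Gamma, 9, 15, 8), (6, Nova, 20, 7, 5), (6, Nova, 26, 38, 5), (6, Nova, 40, 24, 5)}
Apply σ_{cost < 35}; surviving tuples: {(21, Atlas, 21, 13, 2), (21, Atlas, 21, 13, 21), (21, Atlas, 4, 17, 2), (21, Atlas, 4, 17, 21), (21, Delta, 21, 13, 2), (21, Delta, 21, 13, 21), (21, Delta, 4, 17, 2), (21, Delta, 4, 17, 21), (21, Omega, 21, 13, 2), (21, Omega, 21, 13, 21), (21, Omega, 4, 17, 2), (21, Omega, 4, 17, 21), (40, Atlas, 20, 21, 12), (40, Atlas, 20, 21, 16), (40, Atlas, 20, 21, 8), (40, Atlas, 9, 15, 12), (40, Atlas, 9, 15, 16), (40, Atlas, 9, 15, 8), (40, Gamma, 20, 21, 12), (40, Gamma, 20, 21, 16), (40, Gamma, 20, 21, 8), (40, Gamma, 9, 15, 12), (40, Gamma, 9, 15, 16), (40, Gamma, 9, 15, 8), (6, Nova, 20, 7, 5), (6, Nova, 26, 38, 5)}
Apply σ_{pid ≠ 16 ∧ qty > 6}; surviving tuples: {(21, Atlas, 21, 13, 2), (21, Atlas, 21, 13, 21), (21, Atlas, 4, 17, 2), (21, Atlas, 4, 17, 21), (21, Delta, 21, 13, 2), (21, Delta, 21, 13, 21), (21, Delta, 4, 17, 2), (21, Delta, 4, 17, 21), (21, Omega, 21, 13, 2), (21, Omega, 21, 13, 21), (21, Omega, 4, 17, 2), (21, Omega, 4, 17, 21), (40, Atlas, 20, 21, 12), (40, Atlas, 20, 21, 8), (40, Atlas, 9, 15, 12), (40, Atlas, 9, 15, 8), (40, Gamma, 20, 21, 12), (40, Gamma, 20, 21, 8), (40, Gamma, 9, 15, 12), (40, Gamma, 9, 15, 8)}
π[qty, pid]: project onto (qty, pid) (16 duplicate(s) eliminated) → {(21, 2), (21, 21), (40, 12), (40, 8)}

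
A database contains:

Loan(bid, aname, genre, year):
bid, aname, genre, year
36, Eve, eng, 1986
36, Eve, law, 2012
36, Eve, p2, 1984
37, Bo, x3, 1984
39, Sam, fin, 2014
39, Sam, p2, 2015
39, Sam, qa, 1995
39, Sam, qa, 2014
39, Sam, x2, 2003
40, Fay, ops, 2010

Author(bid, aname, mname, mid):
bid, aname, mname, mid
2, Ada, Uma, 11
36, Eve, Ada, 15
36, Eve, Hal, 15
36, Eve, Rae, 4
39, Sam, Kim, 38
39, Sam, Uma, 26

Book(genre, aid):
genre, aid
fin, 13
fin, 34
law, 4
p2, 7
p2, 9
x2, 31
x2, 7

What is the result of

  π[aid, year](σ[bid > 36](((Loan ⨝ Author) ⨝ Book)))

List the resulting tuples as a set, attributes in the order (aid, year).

{(13, 2014), (31, 2003), (34, 2014), (7, 2003), (7, 2015), (9, 2015)}

Joining Loan and Author on bid, aname yields {(36, Eve, eng, 1986, Ada, 15), (36, Eve, eng, 1986, Hal, 15), (36, Eve, eng, 1986, Rae, 4), (36, Eve, law, 2012, Ada, 15), (36, Eve, law, 2012, Hal, 15), (36, Eve, law, 2012, Rae, 4), (36, Eve, p2, 1984, Ada, 15), (36, Eve, p2, 1984, Hal, 15), (36, Eve, p2, 1984, Rae, 4), (39, Sam, fin, 2014, Kim, 38), (39, Sam, fin, 2014, Uma, 26), (39, Sam, p2, 2015, Kim, 38), (39, Sam, p2, 2015, Uma, 26), (39, Sam, qa, 1995, Kim, 38), (39, Sam, qa, 1995, Uma, 26), (39, Sam, qa, 2014, Kim, 38), (39, Sam, qa, 2014, Uma, 26), (39, Sam, x2, 2003, Kim, 38), (39, Sam, x2, 2003, Uma, 26)}.
Joining (Loan ⨝ Author) and Book on genre yields {(36, Eve, law, 2012, Ada, 15, 4), (36, Eve, law, 2012, Hal, 15, 4), (36, Eve, law, 2012, Rae, 4, 4), (36, Eve, p2, 1984, Ada, 15, 7), (36, Eve, p2, 1984, Ada, 15, 9), (36, Eve, p2, 1984, Hal, 15, 7), (36, Eve, p2, 1984, Hal, 15, 9), (36, Eve, p2, 1984, Rae, 4, 7), (36, Eve, p2, 1984, Rae, 4, 9), (39, Sam, fin, 2014, Kim, 38, 13), (39, Sam, fin, 2014, Kim, 38, 34), (39, Sam, fin, 2014, Uma, 26, 13), (39, Sam, fin, 2014, Uma, 26, 34), (39, Sam, p2, 2015, Kim, 38, 7), (39, Sam, p2, 2015, Kim, 38, 9), (39, Sam, p2, 2015, Uma, 26, 7), (39, Sam, p2, 2015, Uma, 26, 9), (39, Sam, x2, 2003, Kim, 38, 31), (39, Sam, x2, 2003, Kim, 38, 7), (39, Sam, x2, 2003, Uma, 26, 31), (39, Sam, x2, 2003, Uma, 26, 7)}.
Apply σ_{bid > 36}; surviving tuples: {(39, Sam, fin, 2014, Kim, 38, 13), (39, Sam, fin, 2014, Kim, 38, 34), (39, Sam, fin, 2014, Uma, 26, 13), (39, Sam, fin, 2014, Uma, 26, 34), (39, Sam, p2, 2015, Kim, 38, 7), (39, Sam, p2, 2015, Kim, 38, 9), (39, Sam, p2, 2015, Uma, 26, 7), (39, Sam, p2, 2015, Uma, 26, 9), (39, Sam, x2, 2003, Kim, 38, 31), (39, Sam, x2, 2003, Kim, 38, 7), (39, Sam, x2, 2003, Uma, 26, 31), (39, Sam, x2, 2003, Uma, 26, 7)}
π[aid, year]: project onto (aid, year) (6 duplicate(s) eliminated) → {(13, 2014), (31, 2003), (34, 2014), (7, 2003), (7, 2015), (9, 2015)}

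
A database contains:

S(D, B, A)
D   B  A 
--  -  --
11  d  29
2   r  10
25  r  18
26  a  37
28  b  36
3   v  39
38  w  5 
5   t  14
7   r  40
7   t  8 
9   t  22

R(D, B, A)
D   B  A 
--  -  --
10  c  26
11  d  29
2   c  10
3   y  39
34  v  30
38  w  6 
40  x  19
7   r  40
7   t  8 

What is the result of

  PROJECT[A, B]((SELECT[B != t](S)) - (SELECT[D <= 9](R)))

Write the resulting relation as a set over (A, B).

σ[B != t]: keep tuples satisfying B != t → {(11, d, 29), (2, r, 10), (25, r, 18), (26, a, 37), (28, b, 36), (3, v, 39), (38, w, 5), (7, r, 40)}
σ[D <= 9]: keep tuples satisfying D <= 9 → {(2, c, 10), (3, y, 39), (7, r, 40), (7, t, 8)}
Difference: {(11, d, 29), (2, r, 10), (25, r, 18), (26, a, 37), (28, b, 36), (3, v, 39), (38, w, 5), (7, r, 40)} with {(2, c, 10), (3, y, 39), (7, r, 40), (7, t, 8)} → {(11, d, 29), (2, r, 10), (25, r, 18), (26, a, 37), (28, b, 36), (3, v, 39), (38, w, 5)}
π[A, B]: project onto (A, B) → {(10, r), (18, r), (29, d), (36, b), (37, a), (39, v), (5, w)}

{(10, r), (18, r), (29, d), (36, b), (37, a), (39, v), (5, w)}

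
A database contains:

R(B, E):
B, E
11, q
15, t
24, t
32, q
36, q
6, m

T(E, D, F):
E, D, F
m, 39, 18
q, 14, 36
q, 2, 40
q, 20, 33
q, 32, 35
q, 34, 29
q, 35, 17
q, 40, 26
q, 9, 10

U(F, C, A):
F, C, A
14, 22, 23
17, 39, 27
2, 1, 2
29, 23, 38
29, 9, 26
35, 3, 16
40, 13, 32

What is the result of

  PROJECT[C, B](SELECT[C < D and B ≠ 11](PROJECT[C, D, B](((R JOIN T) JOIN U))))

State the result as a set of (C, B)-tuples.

Natural join on E: {(11, q, 14, 36), (11, q, 2, 40), (11, q, 20, 33), (11, q, 32, 35), (11, q, 34, 29), (11, q, 35, 17), (11, q, 40, 26), (11, q, 9, 10), (32, q, 14, 36), (32, q, 2, 40), (32, q, 20, 33), (32, q, 32, 35), (32, q, 34, 29), (32, q, 35, 17), (32, q, 40, 26), (32, q, 9, 10), (36, q, 14, 36), (36, q, 2, 40), (36, q, 20, 33), (36, q, 32, 35), (36, q, 34, 29), (36, q, 35, 17), (36, q, 40, 26), (36, q, 9, 10), (6, m, 39, 18)}
Natural join on F: {(11, q, 2, 40, 13, 32), (11, q, 32, 35, 3, 16), (11, q, 34, 29, 23, 38), (11, q, 34, 29, 9, 26), (11, q, 35, 17, 39, 27), (32, q, 2, 40, 13, 32), (32, q, 32, 35, 3, 16), (32, q, 34, 29, 23, 38), (32, q, 34, 29, 9, 26), (32, q, 35, 17, 39, 27), (36, q, 2, 40, 13, 32), (36, q, 32, 35, 3, 16), (36, q, 34, 29, 23, 38), (36, q, 34, 29, 9, 26), (36, q, 35, 17, 39, 27)}
π[C, D, B]: project onto (C, D, B) → {(13, 2, 11), (13, 2, 32), (13, 2, 36), (23, 34, 11), (23, 34, 32), (23, 34, 36), (3, 32, 11), (3, 32, 32), (3, 32, 36), (39, 35, 11), (39, 35, 32), (39, 35, 36), (9, 34, 11), (9, 34, 32), (9, 34, 36)}
σ[C < D and B ≠ 11]: keep tuples satisfying C < D and B ≠ 11 → {(23, 34, 32), (23, 34, 36), (3, 32, 32), (3, 32, 36), (9, 34, 32), (9, 34, 36)}
π[C, B]: project onto (C, B) → {(23, 32), (23, 36), (3, 32), (3, 36), (9, 32), (9, 36)}

{(23, 32), (23, 36), (3, 32), (3, 36), (9, 32), (9, 36)}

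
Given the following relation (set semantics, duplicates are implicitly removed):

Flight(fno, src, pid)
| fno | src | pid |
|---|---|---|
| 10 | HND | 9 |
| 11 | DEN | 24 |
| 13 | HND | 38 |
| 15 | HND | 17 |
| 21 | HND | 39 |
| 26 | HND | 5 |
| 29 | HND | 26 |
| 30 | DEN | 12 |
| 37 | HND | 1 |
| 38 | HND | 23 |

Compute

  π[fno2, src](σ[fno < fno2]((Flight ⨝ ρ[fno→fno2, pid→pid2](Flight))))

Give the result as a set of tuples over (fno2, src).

{(13, HND), (15, HND), (21, HND), (26, HND), (29, HND), (30, DEN), (37, HND), (38, HND)}

ρ[fno→fno2, pid→pid2]: schema becomes (fno2, src, pid2); tuples unchanged.
Flight ⋈ ρ[fno→fno2, pid→pid2](Flight) (natural join on src): {(10, HND, 9, 10, 9), (10, HND, 9, 13, 38), (10, HND, 9, 15, 17), (10, HND, 9, 21, 39), (10, HND, 9, 26, 5), (10, HND, 9, 29, 26), (10, HND, 9, 37, 1), (10, HND, 9, 38, 23), (11, DEN, 24, 11, 24), (11, DEN, 24, 30, 12), (13, HND, 38, 10, 9), (13, HND, 38, 13, 38), (13, HND, 38, 15, 17), (13, HND, 38, 21, 39), (13, HND, 38, 26, 5), (13, HND, 38, 29, 26), (13, HND, 38, 37, 1), (13, HND, 38, 38, 23), (15, HND, 17, 10, 9), (15, HND, 17, 13, 38), (15, HND, 17, 15, 17), (15, HND, 17, 21, 39), (15, HND, 17, 26, 5), (15, HND, 17, 29, 26), (15, HND, 17, 37, 1), (15, HND, 17, 38, 23), (21, HND, 39, 10, 9), (21, HND, 39, 13, 38), (21, HND, 39, 15, 17), (21, HND, 39, 21, 39), (21, HND, 39, 26, 5), (21, HND, 39, 29, 26), (21, HND, 39, 37, 1), (21, HND, 39, 38, 23), (26, HND, 5, 10, 9), (26, HND, 5, 13, 38), (26, HND, 5, 15, 17), (26, HND, 5, 21, 39), (26, HND, 5, 26, 5), (26, HND, 5, 29, 26), (26, HND, 5, 37, 1), (26, HND, 5, 38, 23), (29, HND, 26, 10, 9), (29, HND, 26, 13, 38), (29, HND, 26, 15, 17), (29, HND, 26, 21, 39), (29, HND, 26, 26, 5), (29, HND, 26, 29, 26), (29, HND, 26, 37, 1), (29, HND, 26, 38, 23), (30, DEN, 12, 11, 24), (30, DEN, 12, 30, 12), (37, HND, 1, 10, 9), (37, HND, 1, 13, 38), (37, HND, 1, 15, 17), (37, HND, 1, 21, 39), (37, HND, 1, 26, 5), (37, HND, 1, 29, 26), (37, HND, 1, 37, 1), (37, HND, 1, 38, 23), (38, HND, 23, 10, 9), (38, HND, 23, 13, 38), (38, HND, 23, 15, 17), (38, HND, 23, 21, 39), (38, HND, 23, 26, 5), (38, HND, 23, 29, 26), (38, HND, 23, 37, 1), (38, HND, 23, 38, 23)}
σ[fno < fno2]: keep tuples satisfying fno < fno2 → {(10, HND, 9, 13, 38), (10, HND, 9, 15, 17), (10, HND, 9, 21, 39), (10, HND, 9, 26, 5), (10, HND, 9, 29, 26), (10, HND, 9, 37, 1), (10, HND, 9, 38, 23), (11, DEN, 24, 30, 12), (13, HND, 38, 15, 17), (13, HND, 38, 21, 39), (13, HND, 38, 26, 5), (13, HND, 38, 29, 26), (13, HND, 38, 37, 1), (13, HND, 38, 38, 23), (15, HND, 17, 21, 39), (15, HND, 17, 26, 5), (15, HND, 17, 29, 26), (15, HND, 17, 37, 1), (15, HND, 17, 38, 23), (21, HND, 39, 26, 5), (21, HND, 39, 29, 26), (21, HND, 39, 37, 1), (21, HND, 39, 38, 23), (26, HND, 5, 29, 26), (26, HND, 5, 37, 1), (26, HND, 5, 38, 23), (29, HND, 26, 37, 1), (29, HND, 26, 38, 23), (37, HND, 1, 38, 23)}
π_{fno2, src} gives {(13, HND), (15, HND), (21, HND), (26, HND), (29, HND), (30, DEN), (37, HND), (38, HND)} (21 duplicate(s) eliminated).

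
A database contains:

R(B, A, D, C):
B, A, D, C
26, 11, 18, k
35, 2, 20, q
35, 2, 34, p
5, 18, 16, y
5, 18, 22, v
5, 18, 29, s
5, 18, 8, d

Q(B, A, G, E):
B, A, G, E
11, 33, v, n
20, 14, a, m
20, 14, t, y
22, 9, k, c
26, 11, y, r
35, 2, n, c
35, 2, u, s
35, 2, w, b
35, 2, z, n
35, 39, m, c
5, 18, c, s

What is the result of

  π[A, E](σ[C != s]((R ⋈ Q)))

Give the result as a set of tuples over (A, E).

Joining R and Q on B, A yields {(26, 11, 18, k, y, r), (35, 2, 20, q, n, c), (35, 2, 20, q, u, s), (35, 2, 20, q, w, b), (35, 2, 20, q, z, n), (35, 2, 34, p, n, c), (35, 2, 34, p, u, s), (35, 2, 34, p, w, b), (35, 2, 34, p, z, n), (5, 18, 16, y, c, s), (5, 18, 22, v, c, s), (5, 18, 29, s, c, s), (5, 18, 8, d, c, s)}.
Selection C != s: {(26, 11, 18, k, y, r), (35, 2, 20, q, n, c), (35, 2, 20, q, u, s), (35, 2, 20, q, w, b), (35, 2, 20, q, z, n), (35, 2, 34, p, n, c), (35, 2, 34, p, u, s), (35, 2, 34, p, w, b), (35, 2, 34, p, z, n), (5, 18, 16, y, c, s), (5, 18, 22, v, c, s), (5, 18, 8, d, c, s)}
Projecting to A, E (6 duplicate(s) eliminated): {(11, r), (18, s), (2, b), (2, c), (2, n), (2, s)}

{(11, r), (18, s), (2, b), (2, c), (2, n), (2, s)}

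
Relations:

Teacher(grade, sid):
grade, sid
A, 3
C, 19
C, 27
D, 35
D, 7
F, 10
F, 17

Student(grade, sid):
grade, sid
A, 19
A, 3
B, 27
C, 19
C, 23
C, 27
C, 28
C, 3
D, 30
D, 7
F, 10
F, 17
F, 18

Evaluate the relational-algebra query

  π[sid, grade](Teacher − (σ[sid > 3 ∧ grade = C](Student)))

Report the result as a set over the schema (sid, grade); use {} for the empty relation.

{(10, F), (17, F), (3, A), (35, D), (7, D)}

σ[sid > 3 ∧ grade = C]: keep tuples satisfying sid > 3 ∧ grade = C → {(C, 19), (C, 23), (C, 27), (C, 28)}
Difference: {(A, 3), (C, 19), (C, 27), (D, 35), (D, 7), (F, 10), (F, 17)} with {(C, 19), (C, 23), (C, 27), (C, 28)} → {(A, 3), (D, 35), (D, 7), (F, 10), (F, 17)}
π_{sid, grade} gives {(10, F), (17, F), (3, A), (35, D), (7, D)}.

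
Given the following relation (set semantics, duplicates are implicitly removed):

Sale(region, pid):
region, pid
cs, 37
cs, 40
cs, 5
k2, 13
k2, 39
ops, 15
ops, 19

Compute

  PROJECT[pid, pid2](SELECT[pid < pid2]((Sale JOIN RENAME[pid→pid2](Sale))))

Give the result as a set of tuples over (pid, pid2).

ρ[pid→pid2]: schema becomes (region, pid2); tuples unchanged.
Natural join on region: {(cs, 37, 37), (cs, 37, 40), (cs, 37, 5), (cs, 40, 37), (cs, 40, 40), (cs, 40, 5), (cs, 5, 37), (cs, 5, 40), (cs, 5, 5), (k2, 13, 13), (k2, 13, 39), (k2, 39, 13), (k2, 39, 39), (ops, 15, 15), (ops, 15, 19), (ops, 19, 15), (ops, 19, 19)}
σ[pid < pid2]: keep tuples satisfying pid < pid2 → {(cs, 37, 40), (cs, 5, 37), (cs, 5, 40), (k2, 13, 39), (ops, 15, 19)}
π[pid, pid2]: project onto (pid, pid2) → {(13, 39), (15, 19), (37, 40), (5, 37), (5, 40)}

{(13, 39), (15, 19), (37, 40), (5, 37), (5, 40)}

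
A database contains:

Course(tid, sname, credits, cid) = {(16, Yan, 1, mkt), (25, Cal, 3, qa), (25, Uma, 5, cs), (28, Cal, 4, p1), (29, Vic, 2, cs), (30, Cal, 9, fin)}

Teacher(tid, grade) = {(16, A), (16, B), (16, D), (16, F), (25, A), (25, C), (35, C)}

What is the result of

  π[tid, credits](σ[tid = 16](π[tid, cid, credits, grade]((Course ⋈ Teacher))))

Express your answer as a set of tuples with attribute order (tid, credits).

Joining Course and Teacher on tid yields {(16, Yan, 1, mkt, A), (16, Yan, 1, mkt, B), (16, Yan, 1, mkt, D), (16, Yan, 1, mkt, F), (25, Cal, 3, qa, A), (25, Cal, 3, qa, C), (25, Uma, 5, cs, A), (25, Uma, 5, cs, C)}.
π[tid, cid, credits, grade]: project onto (tid, cid, credits, grade) → {(16, mkt, 1, A), (16, mkt, 1, B), (16, mkt, 1, D), (16, mkt, 1, F), (25, cs, 5, A), (25, cs, 5, C), (25, qa, 3, A), (25, qa, 3, C)}
Filtering on tid = 16 leaves {(16, mkt, 1, A), (16, mkt, 1, B), (16, mkt, 1, D), (16, mkt, 1, F)}.
π[tid, credits]: project onto (tid, credits) (3 duplicate(s) eliminated) → {(16, 1)}

{(16, 1)}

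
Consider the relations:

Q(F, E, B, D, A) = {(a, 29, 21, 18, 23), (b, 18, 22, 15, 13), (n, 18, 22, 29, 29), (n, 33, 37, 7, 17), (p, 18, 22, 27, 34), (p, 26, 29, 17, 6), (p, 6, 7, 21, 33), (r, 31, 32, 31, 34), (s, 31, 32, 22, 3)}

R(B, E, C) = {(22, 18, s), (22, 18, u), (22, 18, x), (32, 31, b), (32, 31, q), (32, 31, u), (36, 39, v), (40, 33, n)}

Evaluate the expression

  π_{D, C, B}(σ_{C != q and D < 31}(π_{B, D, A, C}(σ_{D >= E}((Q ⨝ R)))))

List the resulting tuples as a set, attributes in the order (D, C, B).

{(27, s, 22), (27, u, 22), (27, x, 22), (29, s, 22), (29, u, 22), (29, x, 22)}

Q ⋈ R (natural join on E, B): {(b, 18, 22, 15, 13, s), (b, 18, 22, 15, 13, u), (b, 18, 22, 15, 13, x), (n, 18, 22, 29, 29, s), (n, 18, 22, 29, 29, u), (n, 18, 22, 29, 29, x), (p, 18, 22, 27, 34, s), (p, 18, 22, 27, 34, u), (p, 18, 22, 27, 34, x), (r, 31, 32, 31, 34, b), (r, 31, 32, 31, 34, q), (r, 31, 32, 31, 34, u), (s, 31, 32, 22, 3, b), (s, 31, 32, 22, 3, q), (s, 31, 32, 22, 3, u)}
σ[D >= E]: keep tuples satisfying D >= E → {(n, 18, 22, 29, 29, s), (n, 18, 22, 29, 29, u), (n, 18, 22, 29, 29, x), (p, 18, 22, 27, 34, s), (p, 18, 22, 27, 34, u), (p, 18, 22, 27, 34, x), (r, 31, 32, 31, 34, b), (r, 31, 32, 31, 34, q), (r, 31, 32, 31, 34, u)}
Keep only column(s) B, D, A, C: {(22, 27, 34, s), (22, 27, 34, u), (22, 27, 34, x), (22, 29, 29, s), (22, 29, 29, u), (22, 29, 29, x), (32, 31, 34, b), (32, 31, 34, q), (32, 31, 34, u)}
σ[C != q and D < 31]: keep tuples satisfying C != q and D < 31 → {(22, 27, 34, s), (22, 27, 34, u), (22, 27, 34, x), (22, 29, 29, s), (22, 29, 29, u), (22, 29, 29, x)}
Keep only column(s) D, C, B: {(27, s, 22), (27, u, 22), (27, x, 22), (29, s, 22), (29, u, 22), (29, x, 22)}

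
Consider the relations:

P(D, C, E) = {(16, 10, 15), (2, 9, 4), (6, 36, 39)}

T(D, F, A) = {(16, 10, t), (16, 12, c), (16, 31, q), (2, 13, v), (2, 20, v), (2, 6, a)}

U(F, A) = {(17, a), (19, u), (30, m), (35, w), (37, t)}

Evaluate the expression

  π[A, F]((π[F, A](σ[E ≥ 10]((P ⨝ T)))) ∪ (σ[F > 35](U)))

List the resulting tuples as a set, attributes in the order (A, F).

{(c, 12), (q, 31), (t, 10), (t, 37)}

Joining P and T on D yields {(16, 10, 15, 10, t), (16, 10, 15, 12, c), (16, 10, 15, 31, q), (2, 9, 4, 13, v), (2, 9, 4, 20, v), (2, 9, 4, 6, a)}.
Filtering on E ≥ 10 leaves {(16, 10, 15, 10, t), (16, 10, 15, 12, c), (16, 10, 15, 31, q)}.
Keep only column(s) F, A: {(10, t), (12, c), (31, q)}
Filtering on F > 35 leaves {(37, t)}.
Taking the union: {(10, t), (12, c), (31, q), (37, t)}
Keep only column(s) A, F: {(c, 12), (q, 31), (t, 10), (t, 37)}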